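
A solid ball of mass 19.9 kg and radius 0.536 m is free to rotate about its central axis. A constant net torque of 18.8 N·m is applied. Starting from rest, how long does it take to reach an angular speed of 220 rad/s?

t ≈ 26.8 s

I = (2/5)MR² = (2/5)(19.9)(0.536)² = 2.287 kg·m².
α = τ/I = 18.8/2.287 = 8.221 rad/s².
ω = αt ⇒ t = ω/α = 220/8.221 = 26.76 s.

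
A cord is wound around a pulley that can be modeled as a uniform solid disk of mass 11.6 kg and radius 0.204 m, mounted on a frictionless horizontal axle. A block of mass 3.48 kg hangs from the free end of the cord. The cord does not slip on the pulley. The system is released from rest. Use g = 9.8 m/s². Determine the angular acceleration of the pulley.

α ≈ 18.0 rad/s²

I = ½MR² = (1/2)(11.6)(0.204)² = 0.2414 kg·m².
Block: mg − T = ma. Pulley: TR = Iα. No-slip: a = αR, so T = (I/R²)a = 5.800·a.
Then mg = (m + 5.800)a, so a = (3.48)(9.8)/(3.48 + 5.800) = 3.675 m/s².
α = a/R = 3.675/0.204 = 18.01 rad/s².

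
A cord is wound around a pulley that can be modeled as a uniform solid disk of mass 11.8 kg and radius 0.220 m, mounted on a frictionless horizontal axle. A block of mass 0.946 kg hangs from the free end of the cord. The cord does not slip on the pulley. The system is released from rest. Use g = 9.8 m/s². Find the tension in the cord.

I = ½MR² = (1/2)(11.8)(0.220)² = 0.2856 kg·m².
Block: mg − T = ma. Pulley: TR = Iα. No-slip: a = αR, so T = (I/R²)a = 5.900·a.
Then mg = (m + 5.900)a, so a = (0.946)(9.8)/(0.946 + 5.900) = 1.354 m/s².
T = 5.900·a = 7.990 N.

T ≈ 7.99 N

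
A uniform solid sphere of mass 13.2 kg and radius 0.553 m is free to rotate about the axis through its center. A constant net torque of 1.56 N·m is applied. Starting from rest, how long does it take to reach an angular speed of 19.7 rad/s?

t ≈ 20.4 s

I = (2/5)MR² = (2/5)(13.2)(0.553)² = 1.615 kg·m².
α = τ/I = 1.56/1.615 = 0.9661 rad/s².
ω = αt ⇒ t = ω/α = 19.7/0.9661 = 20.39 s.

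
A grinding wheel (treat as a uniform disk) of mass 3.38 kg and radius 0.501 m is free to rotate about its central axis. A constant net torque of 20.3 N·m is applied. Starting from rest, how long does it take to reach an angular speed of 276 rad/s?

t ≈ 5.77 s

I = ½MR² = (1/2)(3.38)(0.501)² = 0.4242 kg·m².
α = τ/I = 20.3/0.4242 = 47.86 rad/s².
ω = αt ⇒ t = ω/α = 276/47.86 = 5.767 s.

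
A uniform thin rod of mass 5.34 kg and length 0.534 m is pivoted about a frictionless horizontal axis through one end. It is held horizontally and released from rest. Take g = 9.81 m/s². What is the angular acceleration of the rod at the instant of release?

About the pivot, I = (1/3)ML² = (1/3)(5.34)(0.534)² = 0.5076 kg·m².
The weight acts at the center, a distance L/2 = 0.2670 m from the pivot; τ = Mg(L/2) = 13.99 N·m.
α = τ/I = 13.99/0.5076 = 27.56 rad/s².
(Equivalently α = (3g/(2L)) = 27.56 rad/s².)

α ≈ 27.6 rad/s²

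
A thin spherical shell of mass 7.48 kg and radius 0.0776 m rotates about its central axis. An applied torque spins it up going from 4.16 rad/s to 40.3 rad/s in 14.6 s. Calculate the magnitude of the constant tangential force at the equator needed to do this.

F ≈ 0.958 N

I = (2/3)MR² = (2/3)(7.48)(0.0776)² = 0.03003 kg·m².
α = Δω/Δt = (40.3 − 4.16)/14.6 = 2.475 rad/s².
The required torque is τ = Iα = (0.03003)(2.475) = 0.07433 N·m.
A tangential force at the equator gives τ = FR, so F = τ/R = 0.07433/0.0776 = 0.9579 N.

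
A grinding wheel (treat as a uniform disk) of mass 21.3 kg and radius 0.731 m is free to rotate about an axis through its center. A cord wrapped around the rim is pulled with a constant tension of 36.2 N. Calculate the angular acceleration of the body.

I = ½MR² = (1/2)(21.3)(0.731)² = 5.691 kg·m².
τ = F R = (36.2)(0.731) = 26.46 N·m.
From τ = Iα: α = 26.46/5.691 = 4.650 rad/s².

α ≈ 4.65 rad/s²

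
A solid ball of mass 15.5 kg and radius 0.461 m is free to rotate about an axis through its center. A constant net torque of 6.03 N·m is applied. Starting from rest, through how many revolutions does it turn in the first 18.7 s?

I = (2/5)MR² = (2/5)(15.5)(0.461)² = 1.318 kg·m².
α = τ/I = 6.03/1.318 = 4.576 rad/s².
θ = ½αt² = ½(4.576)(18.7)² = 800.2 rad.
Revolutions = θ/(2π) = 127.3.

≈ 127 revolutions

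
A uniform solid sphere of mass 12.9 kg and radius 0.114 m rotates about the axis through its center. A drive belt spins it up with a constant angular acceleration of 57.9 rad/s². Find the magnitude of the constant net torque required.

I = (2/5)MR² = (2/5)(12.9)(0.114)² = 0.06706 kg·m².
τ = Iα = (0.06706)(57.90) = 3.883 N·m.

τ ≈ 3.88 N·m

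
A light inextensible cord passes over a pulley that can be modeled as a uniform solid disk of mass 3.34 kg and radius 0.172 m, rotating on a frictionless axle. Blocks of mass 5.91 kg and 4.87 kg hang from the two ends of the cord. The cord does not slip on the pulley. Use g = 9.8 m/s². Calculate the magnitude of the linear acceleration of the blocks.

I = ½MR² = (1/2)(3.34)(0.172)² = 0.04941 kg·m².
Heavier block: m₁g − T₁ = m₁a. Lighter block: T₂ − m₂g = m₂a.
Pulley: (T₁ − T₂)R = Iα = I(a/R), so T₁ − T₂ = (I/R²)a = (1/2)M_p a = 1.670·a.
Adding the three: (m₁ − m₂)g = (m₁ + m₂ + 1.670)a, so a = (5.91 − 4.87)(9.8)/(5.91 + 4.87 + 1.670) = 0.8186 m/s².

a ≈ 0.819 m/s²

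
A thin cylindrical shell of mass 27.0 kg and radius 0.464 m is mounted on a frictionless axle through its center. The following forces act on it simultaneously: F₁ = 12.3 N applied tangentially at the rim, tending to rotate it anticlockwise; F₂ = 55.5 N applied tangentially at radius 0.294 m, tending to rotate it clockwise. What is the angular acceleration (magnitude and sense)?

I = MR² = (27.0)(0.464)² = 5.813 kg·m².
Taking anticlockwise as positive: τ₁ = +(12.3)(0.464) = +5.707 N·m; τ₂ = −(55.5)(0.294) = −16.32 N·m.
Net torque τ = -10.61 N·m.
α = τ/I = -10.61/5.813 = -1.825 rad/s².

α ≈ 1.83 rad/s², clockwise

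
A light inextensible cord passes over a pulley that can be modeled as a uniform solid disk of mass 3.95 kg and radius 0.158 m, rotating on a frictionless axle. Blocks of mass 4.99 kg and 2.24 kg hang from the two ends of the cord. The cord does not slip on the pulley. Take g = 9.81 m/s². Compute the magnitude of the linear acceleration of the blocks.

I = ½MR² = (1/2)(3.95)(0.158)² = 0.04930 kg·m².
Heavier block: m₁g − T₁ = m₁a. Lighter block: T₂ − m₂g = m₂a.
Pulley: (T₁ − T₂)R = Iα = I(a/R), so T₁ − T₂ = (I/R²)a = (1/2)M_p a = 1.975·a.
Adding the three: (m₁ − m₂)g = (m₁ + m₂ + 1.975)a, so a = (4.99 − 2.24)(9.81)/(4.99 + 2.24 + 1.975) = 2.931 m/s².

a ≈ 2.93 m/s²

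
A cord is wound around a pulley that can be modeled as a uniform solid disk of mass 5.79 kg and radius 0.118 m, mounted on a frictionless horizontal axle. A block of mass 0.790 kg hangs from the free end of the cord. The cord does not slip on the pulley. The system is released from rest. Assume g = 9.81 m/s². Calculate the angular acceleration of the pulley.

I = ½MR² = (1/2)(5.79)(0.118)² = 0.04031 kg·m².
Block: mg − T = ma. Pulley: TR = Iα. No-slip: a = αR, so T = (I/R²)a = 2.895·a.
Then mg = (m + 2.895)a, so a = (0.790)(9.81)/(0.790 + 2.895) = 2.103 m/s².
α = a/R = 2.103/0.118 = 17.82 rad/s².

α ≈ 17.8 rad/s²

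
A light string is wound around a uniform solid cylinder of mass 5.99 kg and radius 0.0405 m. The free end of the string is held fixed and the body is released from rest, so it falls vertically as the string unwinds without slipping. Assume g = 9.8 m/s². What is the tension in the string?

T ≈ 19.6 N

Translation: Mg − T = Ma. Rotation about the center: TR = Iα with I = ½MR².
With a = αR: T = (I/R²)a = (1/2)M a, so Mg = (1 + 0.5000)Ma.
a = g/(1 + 0.5000) = 9.8/1.500 = 6.533 m/s².
T = 0.5000·M·a = (0.5000)(5.99)(6.533) = 19.57 N.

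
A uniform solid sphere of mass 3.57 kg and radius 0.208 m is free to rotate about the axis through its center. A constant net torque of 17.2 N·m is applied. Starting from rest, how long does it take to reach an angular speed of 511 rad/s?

I = (2/5)MR² = (2/5)(3.57)(0.208)² = 0.06178 kg·m².
α = τ/I = 17.2/0.06178 = 278.4 rad/s².
ω = αt ⇒ t = ω/α = 511/278.4 = 1.835 s.

t ≈ 1.84 s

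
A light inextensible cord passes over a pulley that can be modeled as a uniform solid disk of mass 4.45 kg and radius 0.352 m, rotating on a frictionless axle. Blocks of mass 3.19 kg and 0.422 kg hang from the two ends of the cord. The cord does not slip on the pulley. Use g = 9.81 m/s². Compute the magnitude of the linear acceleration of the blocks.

a ≈ 4.65 m/s²

I = ½MR² = (1/2)(4.45)(0.352)² = 0.2757 kg·m².
Heavier block: m₁g − T₁ = m₁a. Lighter block: T₂ − m₂g = m₂a.
Pulley: (T₁ − T₂)R = Iα = I(a/R), so T₁ − T₂ = (I/R²)a = (1/2)M_p a = 2.225·a.
Adding the three: (m₁ − m₂)g = (m₁ + m₂ + 2.225)a, so a = (3.19 − 0.422)(9.81)/(3.19 + 0.422 + 2.225) = 4.652 m/s².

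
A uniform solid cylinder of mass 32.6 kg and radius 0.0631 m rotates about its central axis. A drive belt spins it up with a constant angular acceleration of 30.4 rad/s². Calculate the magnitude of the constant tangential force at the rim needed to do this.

I = ½MR² = (1/2)(32.6)(0.0631)² = 0.06490 kg·m².
The required torque is τ = Iα = (0.06490)(30.40) = 1.973 N·m.
A tangential force at the rim gives τ = FR, so F = τ/R = 1.973/0.0631 = 31.27 N.

F ≈ 31.3 N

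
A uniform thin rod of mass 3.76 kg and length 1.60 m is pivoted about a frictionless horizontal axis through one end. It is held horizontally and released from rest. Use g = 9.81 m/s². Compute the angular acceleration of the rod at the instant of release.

α ≈ 9.20 rad/s²

About the pivot, I = (1/3)ML² = (1/3)(3.76)(1.60)² = 3.209 kg·m².
The weight acts at the center, a distance L/2 = 0.8000 m from the pivot; τ = Mg(L/2) = 29.51 N·m.
α = τ/I = 29.51/3.209 = 9.197 rad/s².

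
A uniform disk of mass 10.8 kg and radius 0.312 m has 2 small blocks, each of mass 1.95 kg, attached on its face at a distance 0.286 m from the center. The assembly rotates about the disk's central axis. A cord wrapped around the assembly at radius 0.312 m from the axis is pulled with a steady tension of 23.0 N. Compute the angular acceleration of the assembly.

α ≈ 8.50 rad/s²

I_disk = ½MR² = ½(10.8)(0.312)² = 0.5257 kg·m².
I_blocks = 2·m·r² = 2(1.95)(0.286)² = 0.3190 kg·m².
Total I = 0.8447 kg·m².
τ = F r = (23.0)(0.312) = 7.176 N·m.
α = τ/I = 7.176/0.8447 = 8.496 rad/s².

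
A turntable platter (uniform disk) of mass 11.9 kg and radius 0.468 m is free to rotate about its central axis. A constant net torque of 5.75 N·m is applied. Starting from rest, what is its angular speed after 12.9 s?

I = ½MR² = (1/2)(11.9)(0.468)² = 1.303 kg·m².
α = τ/I = 5.75/1.303 = 4.412 rad/s².
ω = ω₀ + αt = 0 + (4.412)(12.9) = 56.92 rad/s.

ω ≈ 56.9 rad/s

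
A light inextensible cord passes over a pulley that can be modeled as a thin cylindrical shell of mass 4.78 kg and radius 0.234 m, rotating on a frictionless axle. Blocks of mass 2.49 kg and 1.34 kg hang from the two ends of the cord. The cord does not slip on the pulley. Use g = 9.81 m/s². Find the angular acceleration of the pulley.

α ≈ 5.60 rad/s²

I = MR² = (4.78)(0.234)² = 0.2617 kg·m².
Heavier block: m₁g − T₁ = m₁a. Lighter block: T₂ − m₂g = m₂a.
Pulley: (T₁ − T₂)R = Iα = I(a/R), so T₁ − T₂ = (I/R²)a = 1·M_p a = 4.780·a.
Adding the three: (m₁ − m₂)g = (m₁ + m₂ + 4.780)a, so a = (2.49 − 1.34)(9.81)/(2.49 + 1.34 + 4.780) = 1.310 m/s².
α = a/R = 1.310/0.234 = 5.599 rad/s².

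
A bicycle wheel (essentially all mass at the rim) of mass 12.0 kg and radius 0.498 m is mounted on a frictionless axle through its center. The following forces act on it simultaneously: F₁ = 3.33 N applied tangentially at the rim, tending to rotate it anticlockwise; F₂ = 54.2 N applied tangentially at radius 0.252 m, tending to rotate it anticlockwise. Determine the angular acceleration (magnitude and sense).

α ≈ 5.15 rad/s², anticlockwise

I = MR² = (12.0)(0.498)² = 2.976 kg·m².
Taking anticlockwise as positive: τ₁ = +(3.33)(0.498) = +1.658 N·m; τ₂ = +(54.2)(0.252) = +13.66 N·m.
Net torque τ = 15.32 N·m.
α = τ/I = 15.32/2.976 = 5.147 rad/s².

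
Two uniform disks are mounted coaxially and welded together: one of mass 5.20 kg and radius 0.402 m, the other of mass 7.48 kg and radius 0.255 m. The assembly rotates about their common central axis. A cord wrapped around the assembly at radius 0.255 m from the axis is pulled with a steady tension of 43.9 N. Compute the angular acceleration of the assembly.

α ≈ 16.9 rad/s²

I = ½M₁R₁² + ½M₂R₂² = ½(5.20)(0.402)² + ½(7.48)(0.255)² = 0.6634 kg·m².
τ = F r = (43.9)(0.255) = 11.19 N·m.
α = τ/I = 11.19/0.6634 = 16.88 rad/s².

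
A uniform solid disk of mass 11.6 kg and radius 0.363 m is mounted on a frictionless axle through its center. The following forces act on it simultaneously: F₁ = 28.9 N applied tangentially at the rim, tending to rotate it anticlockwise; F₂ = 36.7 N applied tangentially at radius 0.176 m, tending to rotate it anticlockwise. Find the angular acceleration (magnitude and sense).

I = ½MR² = (1/2)(11.6)(0.363)² = 0.7643 kg·m².
Taking anticlockwise as positive: τ₁ = +(28.9)(0.363) = +10.49 N·m; τ₂ = +(36.7)(0.176) = +6.459 N·m.
Net torque τ = 16.95 N·m.
α = τ/I = 16.95/0.7643 = 22.18 rad/s².

α ≈ 22.2 rad/s², anticlockwise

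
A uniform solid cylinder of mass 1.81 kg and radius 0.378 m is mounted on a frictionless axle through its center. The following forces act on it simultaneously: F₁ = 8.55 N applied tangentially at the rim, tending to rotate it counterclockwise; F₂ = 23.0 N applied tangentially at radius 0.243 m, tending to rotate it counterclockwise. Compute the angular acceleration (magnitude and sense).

α ≈ 68.2 rad/s², counterclockwise

I = ½MR² = (1/2)(1.81)(0.378)² = 0.1293 kg·m².
Taking counterclockwise as positive: τ₁ = +(8.55)(0.378) = +3.232 N·m; τ₂ = +(23.0)(0.243) = +5.589 N·m.
Net torque τ = 8.821 N·m.
α = τ/I = 8.821/0.1293 = 68.22 rad/s².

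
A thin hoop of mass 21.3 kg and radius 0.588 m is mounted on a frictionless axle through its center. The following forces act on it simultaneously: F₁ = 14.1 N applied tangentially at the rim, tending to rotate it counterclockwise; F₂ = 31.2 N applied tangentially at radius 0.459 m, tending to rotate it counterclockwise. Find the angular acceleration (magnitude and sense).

α ≈ 3.07 rad/s², counterclockwise

I = MR² = (21.3)(0.588)² = 7.364 kg·m².
Taking counterclockwise as positive: τ₁ = +(14.1)(0.588) = +8.291 N·m; τ₂ = +(31.2)(0.459) = +14.32 N·m.
Net torque τ = 22.61 N·m.
α = τ/I = 22.61/7.364 = 3.070 rad/s².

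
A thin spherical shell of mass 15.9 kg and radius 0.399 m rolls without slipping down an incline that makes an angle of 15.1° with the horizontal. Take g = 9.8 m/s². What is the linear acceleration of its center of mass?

a ≈ 1.53 m/s²

Translation along the incline: Mg sinθ − f = Ma.
Rotation about the center: fR = Iα with I = (2/3)MR². No-slip gives a = αR, so f = (I/R²)a = (2/3)M a.
Substituting: Mg sinθ = (1 + 0.6667)Ma, so a = g sinθ/(1 + 0.6667) = (9.8) sin 15.1° / 1.667 = 1.532 m/s².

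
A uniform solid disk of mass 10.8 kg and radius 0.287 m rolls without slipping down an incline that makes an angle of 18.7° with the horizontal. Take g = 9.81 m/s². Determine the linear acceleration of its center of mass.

a ≈ 2.10 m/s²

Translation along the incline: Mg sinθ − f = Ma.
Rotation about the center: fR = Iα with I = ½MR². No-slip gives a = αR, so f = (I/R²)a = (1/2)M a.
Substituting: Mg sinθ = (1 + 0.5000)Ma, so a = g sinθ/(1 + 0.5000) = (9.81) sin 18.7° / 1.500 = 2.097 m/s².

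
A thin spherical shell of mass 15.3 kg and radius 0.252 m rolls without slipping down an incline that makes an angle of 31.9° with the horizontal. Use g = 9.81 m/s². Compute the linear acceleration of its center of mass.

a ≈ 3.11 m/s²

Translation along the incline: Mg sinθ − f = Ma.
Rotation about the center: fR = Iα with I = (2/3)MR². No-slip gives a = αR, so f = (I/R²)a = (2/3)M a.
Substituting: Mg sinθ = (1 + 0.6667)Ma, so a = g sinθ/(1 + 0.6667) = (9.81) sin 31.9° / 1.667 = 3.110 m/s².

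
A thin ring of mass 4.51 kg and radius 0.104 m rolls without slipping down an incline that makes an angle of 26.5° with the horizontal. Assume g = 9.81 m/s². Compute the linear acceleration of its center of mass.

Translation along the incline: Mg sinθ − f = Ma.
Rotation about the center: fR = Iα with I = MR². No-slip gives a = αR, so f = (I/R²)a = M a.
Substituting: Mg sinθ = (1 + 1.000)Ma, so a = g sinθ/(1 + 1.000) = (9.81) sin 26.5° / 2.000 = 2.189 m/s².

a ≈ 2.19 m/s²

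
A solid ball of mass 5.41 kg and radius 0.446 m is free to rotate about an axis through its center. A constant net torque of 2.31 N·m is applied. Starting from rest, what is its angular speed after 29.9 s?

ω ≈ 160 rad/s

I = (2/5)MR² = (2/5)(5.41)(0.446)² = 0.4305 kg·m².
α = τ/I = 2.31/0.4305 = 5.366 rad/s².
ω = ω₀ + αt = 0 + (5.366)(29.9) = 160.5 rad/s.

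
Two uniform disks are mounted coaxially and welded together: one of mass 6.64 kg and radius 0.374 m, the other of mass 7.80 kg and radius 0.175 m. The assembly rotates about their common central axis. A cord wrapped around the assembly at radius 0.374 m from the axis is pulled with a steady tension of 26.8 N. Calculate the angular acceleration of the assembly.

I = ½M₁R₁² + ½M₂R₂² = ½(6.64)(0.374)² + ½(7.80)(0.175)² = 0.5838 kg·m².
τ = F r = (26.8)(0.374) = 10.02 N·m.
α = τ/I = 10.02/0.5838 = 17.17 rad/s².

α ≈ 17.2 rad/s²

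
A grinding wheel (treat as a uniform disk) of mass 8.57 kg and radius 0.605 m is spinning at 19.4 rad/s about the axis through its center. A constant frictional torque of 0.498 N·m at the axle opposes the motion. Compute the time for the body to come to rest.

I = ½MR² = (1/2)(8.57)(0.605)² = 1.568 kg·m².
The net torque has magnitude 0.498 N·m, opposing ω.
|α| = τ/I = 0.4980/1.568 = 0.3175 rad/s² (deceleration).
0 = ω₀ − |α|t ⇒ t = ω₀/|α| = 19.4/0.3175 = 61.10 s.

t ≈ 61.1 s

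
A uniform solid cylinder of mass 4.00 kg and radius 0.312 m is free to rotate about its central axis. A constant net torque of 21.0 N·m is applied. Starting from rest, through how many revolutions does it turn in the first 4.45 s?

I = ½MR² = (1/2)(4.00)(0.312)² = 0.1947 kg·m².
α = τ/I = 21.0/0.1947 = 107.9 rad/s².
θ = ½αt² = ½(107.9)(4.45)² = 1068 rad.
Revolutions = θ/(2π) = 170.0.

≈ 170 revolutions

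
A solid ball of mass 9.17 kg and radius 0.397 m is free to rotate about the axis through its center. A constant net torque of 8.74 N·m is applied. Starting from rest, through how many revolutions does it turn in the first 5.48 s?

≈ 36.1 revolutions

I = (2/5)MR² = (2/5)(9.17)(0.397)² = 0.5781 kg·m².
α = τ/I = 8.74/0.5781 = 15.12 rad/s².
θ = ½αt² = ½(15.12)(5.48)² = 227.0 rad.
Revolutions = θ/(2π) = 36.13.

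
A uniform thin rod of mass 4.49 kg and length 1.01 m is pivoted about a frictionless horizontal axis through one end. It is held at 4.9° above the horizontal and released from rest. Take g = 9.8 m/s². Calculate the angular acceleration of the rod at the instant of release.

About the pivot, I = (1/3)ML² = (1/3)(4.49)(1.01)² = 1.527 kg·m².
The weight acts at the center, a distance L/2 = 0.5050 m from the pivot; τ = Mg(L/2) cos 4.9° = 22.14 N·m.
α = τ/I = 22.14/1.527 = 14.50 rad/s².
(Equivalently α = (3g/(2L)) cos 4.9° = 14.50 rad/s².)

α ≈ 14.5 rad/s²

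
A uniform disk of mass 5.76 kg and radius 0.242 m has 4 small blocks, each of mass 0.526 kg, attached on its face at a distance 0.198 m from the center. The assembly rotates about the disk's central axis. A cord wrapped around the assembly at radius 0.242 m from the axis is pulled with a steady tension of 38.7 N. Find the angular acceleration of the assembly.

α ≈ 37.3 rad/s²

I_disk = ½MR² = ½(5.76)(0.242)² = 0.1687 kg·m².
I_blocks = 4·m·r² = 4(0.526)(0.198)² = 0.08249 kg·m².
Total I = 0.2511 kg·m².
τ = F r = (38.7)(0.242) = 9.365 N·m.
α = τ/I = 9.365/0.2511 = 37.29 rad/s².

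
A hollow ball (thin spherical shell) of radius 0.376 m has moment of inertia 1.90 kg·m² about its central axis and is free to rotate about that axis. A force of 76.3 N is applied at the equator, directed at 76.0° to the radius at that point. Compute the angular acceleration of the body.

Only the tangential component produces torque: τ = F R sinθ = (76.3)(0.376) sin 76.0° = 27.84 N·m.
From τ = Iα: α = 27.84/1.900 = 14.65 rad/s².

α ≈ 14.7 rad/s²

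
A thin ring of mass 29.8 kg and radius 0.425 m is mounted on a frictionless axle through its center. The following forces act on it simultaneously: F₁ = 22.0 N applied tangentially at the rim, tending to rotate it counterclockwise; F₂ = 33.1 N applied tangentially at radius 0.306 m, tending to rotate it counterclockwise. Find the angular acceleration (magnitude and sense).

I = MR² = (29.8)(0.425)² = 5.383 kg·m².
Taking counterclockwise as positive: τ₁ = +(22.0)(0.425) = +9.350 N·m; τ₂ = +(33.1)(0.306) = +10.13 N·m.
Net torque τ = 19.48 N·m.
α = τ/I = 19.48/5.383 = 3.619 rad/s².

α ≈ 3.62 rad/s², counterclockwise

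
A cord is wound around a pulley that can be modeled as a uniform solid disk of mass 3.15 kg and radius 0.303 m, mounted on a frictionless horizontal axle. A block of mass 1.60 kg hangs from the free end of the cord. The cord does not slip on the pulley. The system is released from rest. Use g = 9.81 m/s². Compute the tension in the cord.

T ≈ 7.79 N

I = ½MR² = (1/2)(3.15)(0.303)² = 0.1446 kg·m².
Block: mg − T = ma. Pulley: TR = Iα. No-slip: a = αR, so T = (I/R²)a = 1.575·a.
Then mg = (m + 1.575)a, so a = (1.60)(9.81)/(1.60 + 1.575) = 4.944 m/s².
T = 1.575·a = 7.786 N.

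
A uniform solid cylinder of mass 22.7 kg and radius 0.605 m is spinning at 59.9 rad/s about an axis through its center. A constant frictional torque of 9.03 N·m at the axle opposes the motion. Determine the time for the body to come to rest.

I = ½MR² = (1/2)(22.7)(0.605)² = 4.154 kg·m².
The net torque has magnitude 9.03 N·m, opposing ω.
|α| = τ/I = 9.030/4.154 = 2.174 rad/s² (deceleration).
0 = ω₀ − |α|t ⇒ t = ω₀/|α| = 59.9/2.174 = 27.56 s.

t ≈ 27.6 s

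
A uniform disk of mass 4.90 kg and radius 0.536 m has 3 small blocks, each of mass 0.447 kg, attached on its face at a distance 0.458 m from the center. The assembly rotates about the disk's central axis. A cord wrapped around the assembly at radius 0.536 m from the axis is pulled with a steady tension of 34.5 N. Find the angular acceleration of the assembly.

α ≈ 18.8 rad/s²

I_disk = ½MR² = ½(4.90)(0.536)² = 0.7039 kg·m².
I_blocks = 3·m·r² = 3(0.447)(0.458)² = 0.2813 kg·m².
Total I = 0.9852 kg·m².
τ = F r = (34.5)(0.536) = 18.49 N·m.
α = τ/I = 18.49/0.9852 = 18.77 rad/s².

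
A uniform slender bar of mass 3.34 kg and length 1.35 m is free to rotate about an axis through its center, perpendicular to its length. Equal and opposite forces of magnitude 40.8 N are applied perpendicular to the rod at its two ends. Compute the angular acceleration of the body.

α ≈ 109 rad/s²

I = (1/12)ML² = (1/12)(3.34)(1.35)² = 0.5073 kg·m².
The couple gives τ = F·(L/2) + F·(L/2) = F L = (40.8)(1.35) = 55.08 N·m.
From τ = Iα: α = 55.08/0.5073 = 108.6 rad/s².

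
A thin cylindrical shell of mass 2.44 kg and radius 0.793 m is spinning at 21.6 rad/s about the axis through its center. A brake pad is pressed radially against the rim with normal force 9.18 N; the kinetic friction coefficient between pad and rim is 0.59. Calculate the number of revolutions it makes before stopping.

I = MR² = (2.44)(0.793)² = 1.534 kg·m².
Friction force f = μN = (0.59)(9.18) = 5.416 N at the rim; torque magnitude τ = fR = 4.295 N·m, opposing ω.
|α| = τ/I = 4.295/1.534 = 2.799 rad/s² (deceleration).
ω² = ω₀² − 2|α|θ with ω = 0 ⇒ θ = ω₀²/(2|α|) = 83.34 rad = 13.26 rev.

≈ 13.3 revolutions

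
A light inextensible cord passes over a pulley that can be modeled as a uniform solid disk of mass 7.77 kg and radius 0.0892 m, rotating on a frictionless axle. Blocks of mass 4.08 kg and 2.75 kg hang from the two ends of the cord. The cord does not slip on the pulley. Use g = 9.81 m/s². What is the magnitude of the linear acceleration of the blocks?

a ≈ 1.22 m/s²

I = ½MR² = (1/2)(7.77)(0.0892)² = 0.03091 kg·m².
Heavier block: m₁g − T₁ = m₁a. Lighter block: T₂ − m₂g = m₂a.
Pulley: (T₁ − T₂)R = Iα = I(a/R), so T₁ − T₂ = (I/R²)a = (1/2)M_p a = 3.885·a.
Adding the three: (m₁ − m₂)g = (m₁ + m₂ + 3.885)a, so a = (4.08 − 2.75)(9.81)/(4.08 + 2.75 + 3.885) = 1.218 m/s².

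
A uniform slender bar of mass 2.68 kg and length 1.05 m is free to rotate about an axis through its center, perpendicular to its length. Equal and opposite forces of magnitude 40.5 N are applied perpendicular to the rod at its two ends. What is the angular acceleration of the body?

I = (1/12)ML² = (1/12)(2.68)(1.05)² = 0.2462 kg·m².
The couple gives τ = F·(L/2) + F·(L/2) = F L = (40.5)(1.05) = 42.52 N·m.
From τ = Iα: α = 42.52/0.2462 = 172.7 rad/s².

α ≈ 173 rad/s²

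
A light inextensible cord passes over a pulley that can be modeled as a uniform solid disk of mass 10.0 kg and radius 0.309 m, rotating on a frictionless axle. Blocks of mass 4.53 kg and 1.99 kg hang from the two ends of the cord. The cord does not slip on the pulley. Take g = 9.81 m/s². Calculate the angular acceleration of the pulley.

α ≈ 7.00 rad/s²

I = ½MR² = (1/2)(10.0)(0.309)² = 0.4774 kg·m².
Heavier block: m₁g − T₁ = m₁a. Lighter block: T₂ − m₂g = m₂a.
Pulley: (T₁ − T₂)R = Iα = I(a/R), so T₁ − T₂ = (I/R²)a = (1/2)M_p a = 5.000·a.
Adding the three: (m₁ − m₂)g = (m₁ + m₂ + 5.000)a, so a = (4.53 − 1.99)(9.81)/(4.53 + 1.99 + 5.000) = 2.163 m/s².
α = a/R = 2.163/0.309 = 7.000 rad/s².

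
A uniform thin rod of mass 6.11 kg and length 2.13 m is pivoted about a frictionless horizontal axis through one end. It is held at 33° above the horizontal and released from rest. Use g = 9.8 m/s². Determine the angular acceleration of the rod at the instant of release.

About the pivot, I = (1/3)ML² = (1/3)(6.11)(2.13)² = 9.240 kg·m².
The weight acts at the center, a distance L/2 = 1.065 m from the pivot; τ = Mg(L/2) cos 33° = 53.48 N·m.
α = τ/I = 53.48/9.240 = 5.788 rad/s².

α ≈ 5.79 rad/s²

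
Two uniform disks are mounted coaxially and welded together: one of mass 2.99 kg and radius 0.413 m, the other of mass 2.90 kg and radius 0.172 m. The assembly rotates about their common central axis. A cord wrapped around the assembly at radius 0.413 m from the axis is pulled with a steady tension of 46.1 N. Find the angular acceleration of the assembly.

α ≈ 63.9 rad/s²

I = ½M₁R₁² + ½M₂R₂² = ½(2.99)(0.413)² + ½(2.90)(0.172)² = 0.2979 kg·m².
τ = F r = (46.1)(0.413) = 19.04 N·m.
α = τ/I = 19.04/0.2979 = 63.91 rad/s².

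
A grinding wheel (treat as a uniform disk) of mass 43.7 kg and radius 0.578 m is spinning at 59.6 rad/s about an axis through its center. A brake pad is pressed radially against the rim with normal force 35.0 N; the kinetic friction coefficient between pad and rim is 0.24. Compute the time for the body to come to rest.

t ≈ 89.6 s

I = ½MR² = (1/2)(43.7)(0.578)² = 7.300 kg·m².
Friction force f = μN = (0.24)(35.0) = 8.400 N at the rim; torque magnitude τ = fR = 4.855 N·m, opposing ω.
|α| = τ/I = 4.855/7.300 = 0.6651 rad/s² (deceleration).
0 = ω₀ − |α|t ⇒ t = ω₀/|α| = 59.6/0.6651 = 89.61 s.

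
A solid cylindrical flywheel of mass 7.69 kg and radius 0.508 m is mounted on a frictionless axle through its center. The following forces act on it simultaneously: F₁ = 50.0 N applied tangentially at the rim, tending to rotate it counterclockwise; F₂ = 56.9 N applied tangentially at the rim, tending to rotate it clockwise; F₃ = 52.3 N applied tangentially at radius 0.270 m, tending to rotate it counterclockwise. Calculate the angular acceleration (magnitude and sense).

α ≈ 10.7 rad/s², counterclockwise

I = ½MR² = (1/2)(7.69)(0.508)² = 0.9923 kg·m².
Taking counterclockwise as positive: τ₁ = +(50.0)(0.508) = +25.40 N·m; τ₂ = −(56.9)(0.508) = −28.91 N·m; τ₃ = +(52.3)(0.270) = +14.12 N·m.
Net torque τ = 10.62 N·m.
α = τ/I = 10.62/0.9923 = 10.70 rad/s².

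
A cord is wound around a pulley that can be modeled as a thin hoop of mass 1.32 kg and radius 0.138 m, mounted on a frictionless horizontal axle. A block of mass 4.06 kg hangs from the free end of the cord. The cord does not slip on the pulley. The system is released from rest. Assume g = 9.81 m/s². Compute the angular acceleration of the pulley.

α ≈ 53.6 rad/s²

I = MR² = (1.32)(0.138)² = 0.02514 kg·m².
Block: mg − T = ma. Pulley: TR = Iα. No-slip: a = αR, so T = (I/R²)a = 1.320·a.
Then mg = (m + 1.320)a, so a = (4.06)(9.81)/(4.06 + 1.320) = 7.403 m/s².
α = a/R = 7.403/0.138 = 53.65 rad/s².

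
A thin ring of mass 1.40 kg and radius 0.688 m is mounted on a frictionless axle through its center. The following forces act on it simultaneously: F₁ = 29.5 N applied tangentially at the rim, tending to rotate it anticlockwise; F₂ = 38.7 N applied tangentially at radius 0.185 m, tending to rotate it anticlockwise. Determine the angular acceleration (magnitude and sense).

α ≈ 41.4 rad/s², anticlockwise

I = MR² = (1.40)(0.688)² = 0.6627 kg·m².
Taking anticlockwise as positive: τ₁ = +(29.5)(0.688) = +20.30 N·m; τ₂ = +(38.7)(0.185) = +7.160 N·m.
Net torque τ = 27.46 N·m.
α = τ/I = 27.46/0.6627 = 41.43 rad/s².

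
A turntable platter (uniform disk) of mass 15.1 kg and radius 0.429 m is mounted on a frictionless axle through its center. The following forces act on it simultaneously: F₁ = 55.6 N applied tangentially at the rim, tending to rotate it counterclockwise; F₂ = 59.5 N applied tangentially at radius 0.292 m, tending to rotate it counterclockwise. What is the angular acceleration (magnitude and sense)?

I = ½MR² = (1/2)(15.1)(0.429)² = 1.390 kg·m².
Taking counterclockwise as positive: τ₁ = +(55.6)(0.429) = +23.85 N·m; τ₂ = +(59.5)(0.292) = +17.37 N·m.
Net torque τ = 41.23 N·m.
α = τ/I = 41.23/1.390 = 29.67 rad/s².

α ≈ 29.7 rad/s², counterclockwise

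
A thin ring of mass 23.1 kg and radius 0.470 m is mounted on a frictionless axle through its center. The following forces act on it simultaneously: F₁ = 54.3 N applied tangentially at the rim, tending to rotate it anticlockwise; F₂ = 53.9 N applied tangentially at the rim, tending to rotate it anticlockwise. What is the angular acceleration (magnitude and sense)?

I = MR² = (23.1)(0.470)² = 5.103 kg·m².
Taking anticlockwise as positive: τ₁ = +(54.3)(0.470) = +25.52 N·m; τ₂ = +(53.9)(0.470) = +25.33 N·m.
Net torque τ = 50.85 N·m.
α = τ/I = 50.85/5.103 = 9.966 rad/s².

α ≈ 9.97 rad/s², anticlockwise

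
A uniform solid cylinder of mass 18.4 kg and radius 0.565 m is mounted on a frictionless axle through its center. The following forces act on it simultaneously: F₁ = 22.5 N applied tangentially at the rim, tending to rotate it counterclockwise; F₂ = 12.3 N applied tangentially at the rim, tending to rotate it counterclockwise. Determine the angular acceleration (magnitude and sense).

I = ½MR² = (1/2)(18.4)(0.565)² = 2.937 kg·m².
Taking counterclockwise as positive: τ₁ = +(22.5)(0.565) = +12.71 N·m; τ₂ = +(12.3)(0.565) = +6.949 N·m.
Net torque τ = 19.66 N·m.
α = τ/I = 19.66/2.937 = 6.695 rad/s².

α ≈ 6.69 rad/s², counterclockwise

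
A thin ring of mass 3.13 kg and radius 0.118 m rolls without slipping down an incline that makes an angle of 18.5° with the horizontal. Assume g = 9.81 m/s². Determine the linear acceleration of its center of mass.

Translation along the incline: Mg sinθ − f = Ma.
Rotation about the center: fR = Iα with I = MR². No-slip gives a = αR, so f = (I/R²)a = M a.
Substituting: Mg sinθ = (1 + 1.000)Ma, so a = g sinθ/(1 + 1.000) = (9.81) sin 18.5° / 2.000 = 1.556 m/s².

a ≈ 1.56 m/s²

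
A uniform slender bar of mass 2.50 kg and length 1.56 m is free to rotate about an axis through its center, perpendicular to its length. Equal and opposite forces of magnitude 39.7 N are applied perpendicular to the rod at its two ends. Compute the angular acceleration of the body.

I = (1/12)ML² = (1/12)(2.50)(1.56)² = 0.5070 kg·m².
The couple gives τ = F·(L/2) + F·(L/2) = F L = (39.7)(1.56) = 61.93 N·m.
Newton's second law for rotation, τ = Iα, gives α = τ/I = 61.93/0.5070 = 122.2 rad/s².

α ≈ 122 rad/s²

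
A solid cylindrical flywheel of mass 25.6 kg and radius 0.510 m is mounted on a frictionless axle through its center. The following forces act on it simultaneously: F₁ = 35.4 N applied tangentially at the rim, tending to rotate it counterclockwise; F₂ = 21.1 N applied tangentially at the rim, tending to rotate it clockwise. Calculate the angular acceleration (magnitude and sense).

I = ½MR² = (1/2)(25.6)(0.510)² = 3.329 kg·m².
Taking counterclockwise as positive: τ₁ = +(35.4)(0.510) = +18.05 N·m; τ₂ = −(21.1)(0.510) = −10.76 N·m.
Net torque τ = 7.293 N·m.
α = τ/I = 7.293/3.329 = 2.191 rad/s².

α ≈ 2.19 rad/s², counterclockwise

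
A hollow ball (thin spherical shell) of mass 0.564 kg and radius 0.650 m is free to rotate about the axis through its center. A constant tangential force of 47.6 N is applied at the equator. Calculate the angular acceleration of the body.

I = (2/3)MR² = (2/3)(0.564)(0.650)² = 0.1589 kg·m².
τ = F R = (47.6)(0.650) = 30.94 N·m.
Newton's second law for rotation, τ = Iα, gives α = τ/I = 30.94/0.1589 = 194.8 rad/s².

α ≈ 195 rad/s²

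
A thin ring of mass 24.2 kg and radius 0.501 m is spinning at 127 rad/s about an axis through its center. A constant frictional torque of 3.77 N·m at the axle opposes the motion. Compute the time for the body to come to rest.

t ≈ 205 s

I = MR² = (24.2)(0.501)² = 6.074 kg·m².
The net torque has magnitude 3.77 N·m, opposing ω.
|α| = τ/I = 3.770/6.074 = 0.6207 rad/s² (deceleration).
0 = ω₀ − |α|t ⇒ t = ω₀/|α| = 127/0.6207 = 204.6 s.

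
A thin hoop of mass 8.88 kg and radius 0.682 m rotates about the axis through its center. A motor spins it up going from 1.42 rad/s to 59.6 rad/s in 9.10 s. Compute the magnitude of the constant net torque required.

I = MR² = (8.88)(0.682)² = 4.130 kg·m².
α = Δω/Δt = (59.6 − 1.42)/9.10 = 6.393 rad/s².
τ = Iα = (4.130)(6.393) = 26.41 N·m.

τ ≈ 26.4 N·m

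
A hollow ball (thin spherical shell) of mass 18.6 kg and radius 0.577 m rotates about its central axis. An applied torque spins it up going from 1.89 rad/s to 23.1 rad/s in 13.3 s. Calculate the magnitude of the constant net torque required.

I = (2/3)MR² = (2/3)(18.6)(0.577)² = 4.128 kg·m².
α = Δω/Δt = (23.1 − 1.89)/13.3 = 1.595 rad/s².
τ = Iα = (4.128)(1.595) = 6.584 N·m.

τ ≈ 6.58 N·m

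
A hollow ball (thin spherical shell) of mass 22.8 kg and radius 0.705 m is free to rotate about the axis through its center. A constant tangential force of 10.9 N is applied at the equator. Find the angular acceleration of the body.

α ≈ 1.02 rad/s²

I = (2/3)MR² = (2/3)(22.8)(0.705)² = 7.555 kg·m².
τ = F R = (10.9)(0.705) = 7.684 N·m.
From τ = Iα: α = 7.684/7.555 = 1.017 rad/s².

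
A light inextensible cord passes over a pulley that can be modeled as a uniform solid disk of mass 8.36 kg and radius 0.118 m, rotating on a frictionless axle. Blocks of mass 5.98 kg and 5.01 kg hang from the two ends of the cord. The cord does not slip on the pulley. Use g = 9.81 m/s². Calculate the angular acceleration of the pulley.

α ≈ 5.32 rad/s²

I = ½MR² = (1/2)(8.36)(0.118)² = 0.05820 kg·m².
Heavier block: m₁g − T₁ = m₁a. Lighter block: T₂ − m₂g = m₂a.
Pulley: (T₁ − T₂)R = Iα = I(a/R), so T₁ − T₂ = (I/R²)a = (1/2)M_p a = 4.180·a.
Adding the three: (m₁ − m₂)g = (m₁ + m₂ + 4.180)a, so a = (5.98 − 5.01)(9.81)/(5.98 + 5.01 + 4.180) = 0.6273 m/s².
α = a/R = 0.6273/0.118 = 5.316 rad/s².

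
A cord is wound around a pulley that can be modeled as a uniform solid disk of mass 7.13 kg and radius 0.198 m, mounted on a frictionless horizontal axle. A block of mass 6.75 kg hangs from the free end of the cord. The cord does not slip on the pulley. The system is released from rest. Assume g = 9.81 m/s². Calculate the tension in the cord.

T ≈ 22.9 N

I = ½MR² = (1/2)(7.13)(0.198)² = 0.1398 kg·m².
Block: mg − T = ma. Pulley: TR = Iα. No-slip: a = αR, so T = (I/R²)a = 3.565·a.
Then mg = (m + 3.565)a, so a = (6.75)(9.81)/(6.75 + 3.565) = 6.420 m/s².
T = 3.565·a = 22.89 N.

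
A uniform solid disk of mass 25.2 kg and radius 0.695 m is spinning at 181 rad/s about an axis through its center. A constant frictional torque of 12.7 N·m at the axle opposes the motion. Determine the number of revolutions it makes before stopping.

I = ½MR² = (1/2)(25.2)(0.695)² = 6.086 kg·m².
The net torque has magnitude 12.7 N·m, opposing ω.
|α| = τ/I = 12.70/6.086 = 2.087 rad/s² (deceleration).
ω² = ω₀² − 2|α|θ with ω = 0 ⇒ θ = ω₀²/(2|α|) = 7850 rad = 1249 rev.

≈ 1250 revolutions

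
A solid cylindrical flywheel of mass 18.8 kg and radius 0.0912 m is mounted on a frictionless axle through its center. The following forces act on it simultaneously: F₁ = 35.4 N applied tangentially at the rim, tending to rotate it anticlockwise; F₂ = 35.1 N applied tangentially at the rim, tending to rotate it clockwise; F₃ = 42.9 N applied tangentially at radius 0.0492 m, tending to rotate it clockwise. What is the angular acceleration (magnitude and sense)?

α ≈ 26.6 rad/s², clockwise

I = ½MR² = (1/2)(18.8)(0.0912)² = 0.07818 kg·m².
Taking anticlockwise as positive: τ₁ = +(35.4)(0.0912) = +3.228 N·m; τ₂ = −(35.1)(0.0912) = −3.201 N·m; τ₃ = −(42.9)(0.0492) = −2.111 N·m.
Net torque τ = -2.083 N·m.
α = τ/I = -2.083/0.07818 = -26.65 rad/s².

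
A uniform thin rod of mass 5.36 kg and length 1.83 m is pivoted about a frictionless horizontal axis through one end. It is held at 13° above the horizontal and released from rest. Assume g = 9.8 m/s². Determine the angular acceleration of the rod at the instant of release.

About the pivot, I = (1/3)ML² = (1/3)(5.36)(1.83)² = 5.983 kg·m².
The weight acts at the center, a distance L/2 = 0.9150 m from the pivot; τ = Mg(L/2) cos 13° = 46.83 N·m.
α = τ/I = 46.83/5.983 = 7.827 rad/s².

α ≈ 7.83 rad/s²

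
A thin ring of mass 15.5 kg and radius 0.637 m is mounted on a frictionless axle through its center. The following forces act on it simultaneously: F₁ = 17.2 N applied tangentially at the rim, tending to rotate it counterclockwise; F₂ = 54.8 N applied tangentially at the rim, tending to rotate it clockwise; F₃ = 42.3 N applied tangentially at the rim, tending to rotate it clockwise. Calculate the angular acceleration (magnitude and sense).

α ≈ 8.09 rad/s², clockwise

I = MR² = (15.5)(0.637)² = 6.289 kg·m².
Taking counterclockwise as positive: τ₁ = +(17.2)(0.637) = +10.96 N·m; τ₂ = −(54.8)(0.637) = −34.91 N·m; τ₃ = −(42.3)(0.637) = −26.95 N·m.
Net torque τ = -50.90 N·m.
α = τ/I = -50.90/6.289 = -8.092 rad/s².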